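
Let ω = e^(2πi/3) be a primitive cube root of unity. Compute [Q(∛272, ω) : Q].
[Q(∛272, ω) : Q] = 6

[Q(∛272):Q] = 3 (min poly x^3 - 272, irreducible since 272 is not a perfect cube). [Q(ω):Q] = 2 (min poly x^2 + x + 1). Since Q(∛272) ⊂ R and ω ∉ R, we have ω ∉ Q(∛272), so x^2 + x + 1 remains irreducible over Q(∛272) and [Q(∛272, ω) : Q(∛272)] = 2. By the tower law, [Q(∛272, ω) : Q] = 3 · 2 = 6. (In fact Q(∛272, ω) is the splitting field of x^3 - 272 over Q.)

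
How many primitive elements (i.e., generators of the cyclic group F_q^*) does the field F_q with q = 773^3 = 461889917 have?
There are φ(461889916) = 229747968 primitive elements

F_q^* is cyclic of order q - 1 = 461889916. A cyclic group of order m has exactly φ(m) generators. Here m = 461889916 = 2^2 · 193 · 598303, so the number of primitive elements is φ(461889916) = 229747968.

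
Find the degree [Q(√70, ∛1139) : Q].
[Q(√70, ∛1139) : Q] = 6

Let L = Q(√70, ∛1139). Since Q(√70) ⊂ L and [Q(√70):Q] = 2, the tower law gives 2 | [L:Q]. Likewise Q(∛1139) ⊂ L with [Q(∛1139):Q] = 3 (because 1139 is not a perfect cube), so 3 | [L:Q]. As gcd(2,3) = 1, [L:Q] is divisible by 6. Conversely L is generated over Q by √70 and ∛1139, so [L:Q] ≤ 2·3 = 6. Therefore [Q(√70, ∛1139) : Q] = 6.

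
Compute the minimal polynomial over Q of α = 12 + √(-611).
m_α(x) = x^2 - 24x + 755

From α - 12 = √(-611), squaring gives (α - 12)^2 = -611, i.e. α^2 - 24α + 144 = -611, so α^2 - 24α + 755 = 0. The discriminant of x^2 - 24x + 755 is (-24)^2 - 4·(755) = 576 - 3020 = -2444, and 4·(-611) is not a perfect square in Q since -611 is squarefree and ≠ 1. Hence x^2 - 24x + 755 is irreducible over Q and is the minimal polynomial of α.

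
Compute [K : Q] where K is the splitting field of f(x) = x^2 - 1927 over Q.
[K : Q] = 2

f(x) = x^2 - 1927 factors as (x - √1927)(x + √1927). The splitting field is K = Q(√1927). Since 1927 is squarefree and > 1, it is not a perfect square, so x^2 - 1927 is irreducible over Q and [Q(√1927) : Q] = 2. Hence [K : Q] = 2.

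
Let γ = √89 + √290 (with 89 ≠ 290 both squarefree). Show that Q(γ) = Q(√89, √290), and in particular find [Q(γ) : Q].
[Q(γ) : Q] = 4 (equivalently, Q(γ) = Q(√89, √290))

Obviously Q(γ) ⊆ Q(√89, √290), and [Q(√89, √290):Q] = 4 (since 89, 290 are distinct squarefree integers > 1 with 25810 not a perfect square). To show equality we compute the minimal polynomial of γ. From γ = √89 + √290: γ^2 = 89 + 2√(25810) + 290 = 379 + 2√(25810), so γ^2 - 379 = 2√(25810); squaring, (γ^2 - 379)^2 = 4·25810, i.e. γ^4 - 758γ^2 + 143641 - 103240 = 0, i.e. γ^4 - 758γ^2 + 40401 = 0. So γ is a root of x^4 - 758x^2 + 40401. This polynomial is irreducible over Q: it has no rational root (each ±√89 ± √290 is irrational), and any factorization into two quadratics over Q would force √(25810) ∈ Q (pairing opposite roots) or √89, √290 ∈ Q (other pairings), all impossible. Hence [Q(γ):Q] = 4 = [Q(√89, √290):Q], so Q(γ) = Q(√89, √290).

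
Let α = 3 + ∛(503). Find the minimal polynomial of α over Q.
m_α(x) = x^3 - 9x^2 + 27x - 530

Set β = α - 3 = ∛(503), so β^3 = 503. Then (α - 3)^3 - 503 = 0, i.e. α is a root of g(x) = (x - 3)^3 - 503 = x^3 - 9x^2 + 27x - 530. Since g(x) = h(x - 3) where h(x) = x^3 - 503, and h is irreducible over Q (because 503 is not a perfect cube, so h has no rational root, and a monic cubic with no rational root is irreducible), g is also irreducible (irreducibility is preserved under the substitution x → x - 3). Hence m_α(x) = x^3 - 9x^2 + 27x - 530.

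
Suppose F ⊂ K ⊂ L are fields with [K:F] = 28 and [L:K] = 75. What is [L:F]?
[L:F] = 2100

The tower law says that for any tower of field extensions F ⊂ K ⊂ L with finite degrees, [L:F] = [L:K] · [K:F]. Here this gives [L:F] = 75 · 28 = 2100.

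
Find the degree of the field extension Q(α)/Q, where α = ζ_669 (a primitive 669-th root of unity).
[Q(α):Q] = 444

The minimal polynomial of ζ_669 over Q is the 669-th cyclotomic polynomial Φ_669(x), which is irreducible over Q and has degree φ(669) = 444. Hence [Q(α):Q] = φ(669) = 444.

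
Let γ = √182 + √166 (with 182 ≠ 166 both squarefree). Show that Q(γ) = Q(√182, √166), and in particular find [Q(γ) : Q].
[Q(γ) : Q] = 4 (equivalently, Q(γ) = Q(√182, √166))

Obviously Q(γ) ⊆ Q(√182, √166), and [Q(√182, √166):Q] = 4 (since 182, 166 are distinct squarefree integers > 1 with 30212 not a perfect square). To show equality we compute the minimal polynomial of γ. From γ = √182 + √166: γ^2 = 182 + 2√(30212) + 166 = 348 + 2√(30212), so γ^2 - 348 = 2√(30212); squaring, (γ^2 - 348)^2 = 4·30212, i.e. γ^4 - 696γ^2 + 121104 - 120848 = 0, i.e. γ^4 - 696γ^2 + 256 = 0. So γ is a root of x^4 - 696x^2 + 256. This polynomial is irreducible over Q: it has no rational root (each ±√182 ± √166 is irrational), and any factorization into two quadratics over Q would force √(30212) ∈ Q (pairing opposite roots) or √182, √166 ∈ Q (other pairings), all impossible. Hence [Q(γ):Q] = 4 = [Q(√182, √166):Q], so Q(γ) = Q(√182, √166).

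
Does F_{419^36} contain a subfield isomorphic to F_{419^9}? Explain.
Yes: F_{419^9} is a subfield of F_{419^36}

F_{p^m} embeds in F_{p^n} iff m | n (since F_{p^n} is the splitting field of x^(p^n) - x, and F_{p^m} ⊂ F_{p^n} forces p^n to be a power of p^m, i.e. m | n; conversely if m | n then every root of x^(p^m) - x is a root of x^(p^n) - x). Here 9 | 36 (since 36 = 4·9), so F_{419^9} is a subfield of F_{419^36}, and [F_{419^36} : F_{419^9}] = 36/9 = 4.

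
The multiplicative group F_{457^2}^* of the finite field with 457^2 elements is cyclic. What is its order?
|F_{457^2}^*| = 208848

F_{457^2} has 457^2 = 208849 elements; its multiplicative group consists of all nonzero elements, so |F_{457^2}^*| = 208849 - 1 = 208848. (It is cyclic since any finite subgroup of the multiplicative group of a field is cyclic.)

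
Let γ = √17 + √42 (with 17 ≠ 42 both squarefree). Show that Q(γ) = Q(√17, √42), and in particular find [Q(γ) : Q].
[Q(γ) : Q] = 4 (equivalently, Q(γ) = Q(√17, √42))

Obviously Q(γ) ⊆ Q(√17, √42), and [Q(√17, √42):Q] = 4 (since 17, 42 are distinct squarefree integers > 1 with 714 not a perfect square). To show equality we compute the minimal polynomial of γ. From γ = √17 + √42: γ^2 = 17 + 2√(714) + 42 = 59 + 2√(714), so γ^2 - 59 = 2√(714); squaring, (γ^2 - 59)^2 = 4·714, i.e. γ^4 - 118γ^2 + 3481 - 2856 = 0, i.e. γ^4 - 118γ^2 + 625 = 0. So γ is a root of x^4 - 118x^2 + 625. This polynomial is irreducible over Q: it has no rational root (each ±√17 ± √42 is irrational), and any factorization into two quadratics over Q would force √(714) ∈ Q (pairing opposite roots) or √17, √42 ∈ Q (other pairings), all impossible. Hence [Q(γ):Q] = 4 = [Q(√17, √42):Q], so Q(γ) = Q(√17, √42).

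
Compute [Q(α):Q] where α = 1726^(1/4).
[Q(α):Q] = 4

α is a root of x^4 - 1726. By Eisenstein's criterion at the prime p = 2 (which divides the constant term 1726 but p^2 = 4 does not, since 1726 is squarefree), x^4 - 1726 is irreducible over Q. Hence [Q(α):Q] = 4.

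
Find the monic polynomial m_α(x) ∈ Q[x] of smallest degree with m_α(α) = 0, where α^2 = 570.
m_α(x) = x^2 - 570

α satisfies α^2 - 570 = 0, so x^2 - 570 annihilates α. Since d = 570 is squarefree and ≠ 1, it is not a perfect square in Q, so x^2 - 570 has no rational root and is therefore irreducible over Q (a degree-2 polynomial over a field is irreducible iff it has no root). Hence m_α(x) = x^2 - 570.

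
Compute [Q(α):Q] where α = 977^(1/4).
[Q(α):Q] = 4

α is a root of x^4 - 977. By Eisenstein's criterion at the prime p = 977 (which divides the constant term 977 but p^2 = 954529 does not, since 977 is squarefree), x^4 - 977 is irreducible over Q. Hence [Q(α):Q] = 4.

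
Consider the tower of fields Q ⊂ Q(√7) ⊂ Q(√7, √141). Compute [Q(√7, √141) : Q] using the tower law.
[Q(√7, √141) : Q] = 4

[Q(√7):Q] = 2 (min poly x^2 - 7, irreducible since 7 is squarefree > 1). For the top step, suppose √141 ∈ Q(√7), say √141 = c + d√7 with c, d ∈ Q. Squaring: 141 = c^2 + 7d^2 + 2cd√7. Since √7 ∉ Q this forces 2cd = 0. If d = 0 then √141 = c ∈ Q, contradicting 141 squarefree > 1. If c = 0 then 141 = 7d^2, so 7·141 = (7d)^2 is a perfect square in Q — but 7·141 = 987 is not a perfect square (since 7 and 141 are distinct squarefree integers). Contradiction. Hence √141 ∉ Q(√7), so x^2 - 141 stays irreducible over Q(√7) and [Q(√7, √141) : Q(√7)] = 2. By the tower law, [Q(√7, √141) : Q] = 2 · 2 = 4.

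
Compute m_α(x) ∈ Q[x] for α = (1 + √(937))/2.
m_α(x) = x^2 - x - 234

From 2α - 1 = √(937), squaring gives (2α - 1)^2 = 937, i.e. 4α^2 - 4α + 1 = 937, so α^2 - α + (1 - 937)/4 = 0. Since 937 ≡ 1 (mod 4), (1 - 937)/4 = -234 ∈ Z. The polynomial x^2 - x - 234 has discriminant 1 - 4·(-234) = 937, which is not a perfect square in Q (d = 937 is squarefree and ≠ 1), so x^2 - x - 234 is irreducible over Q. It is the minimal polynomial of α.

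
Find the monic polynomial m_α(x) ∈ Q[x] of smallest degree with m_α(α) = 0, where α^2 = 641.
m_α(x) = x^2 - 641

α satisfies α^2 - 641 = 0, so x^2 - 641 annihilates α. Since d = 641 is squarefree and ≠ 1, it is not a perfect square in Q, so x^2 - 641 has no rational root and is therefore irreducible over Q (a degree-2 polynomial over a field is irreducible iff it has no root). Hence m_α(x) = x^2 - 641.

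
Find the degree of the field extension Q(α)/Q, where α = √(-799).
[Q(α):Q] = 2

[Q(α):Q] equals the degree of the minimal polynomial of α. Here α^2 = -799 and x^2 + 799 is irreducible (d = -799 is squarefree, ≠ 1, hence not a square), so deg(m_α) = 2. Thus [Q(α):Q] = 2.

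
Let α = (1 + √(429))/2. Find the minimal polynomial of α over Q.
m_α(x) = x^2 - x - 107

From 2α - 1 = √(429), squaring gives (2α - 1)^2 = 429, i.e. 4α^2 - 4α + 1 = 429, so α^2 - α + (1 - 429)/4 = 0. Since 429 ≡ 1 (mod 4), (1 - 429)/4 = -107 ∈ Z. The polynomial x^2 - x - 107 has discriminant 1 - 4·(-107) = 429, which is not a perfect square in Q (d = 429 is squarefree and ≠ 1), so x^2 - x - 107 is irreducible over Q. It is the minimal polynomial of α.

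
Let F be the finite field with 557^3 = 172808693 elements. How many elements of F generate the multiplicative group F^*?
There are φ(172808692) = 73516464 primitive elements

F_q^* is cyclic of order q - 1 = 172808692. A cyclic group of order m has exactly φ(m) generators. Here m = 172808692 = 2^2 · 7^2 · 139 · 6343, so the number of primitive elements is φ(172808692) = 73516464.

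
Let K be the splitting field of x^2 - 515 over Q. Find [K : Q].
[K : Q] = 2

f(x) = x^2 - 515 factors as (x - √515)(x + √515). The splitting field is K = Q(√515). Since 515 is squarefree and > 1, it is not a perfect square, so x^2 - 515 is irreducible over Q and [Q(√515) : Q] = 2. Hence [K : Q] = 2.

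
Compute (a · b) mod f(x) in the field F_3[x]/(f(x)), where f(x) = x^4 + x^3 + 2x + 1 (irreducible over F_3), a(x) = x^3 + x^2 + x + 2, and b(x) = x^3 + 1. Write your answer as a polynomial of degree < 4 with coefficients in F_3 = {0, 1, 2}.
a · b ≡ 2x + 1 (mod f(x))

Multiply in F_3[x]: a(x)·b(x) = (x^3 + x^2 + x + 2)·(x^3 + 1) = x^6 + x^5 + x^4 + x^2 + x + 2. This has degree ≥ 4, so divide by f(x) over F_3: x^6 + x^5 + x^4 + x^2 + x + 2 = (x^2 + 1)·(x^4 + x^3 + 2x + 1) + (2x + 1). Hence a·b ≡ 2x + 1 (mod f). (F_3[x]/(f) is a field with 3^4 = 81 elements since f is irreducible of degree 4.)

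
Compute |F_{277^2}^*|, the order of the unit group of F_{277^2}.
|F_{277^2}^*| = 76728

F_{277^2} has 277^2 = 76729 elements; its multiplicative group consists of all nonzero elements, so |F_{277^2}^*| = 76729 - 1 = 76728. (It is cyclic since any finite subgroup of the multiplicative group of a field is cyclic.)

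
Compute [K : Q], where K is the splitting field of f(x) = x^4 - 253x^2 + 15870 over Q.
[K : Q] = 4

Solving the quadratic in x^2: x^2 = (253 ± √(253^2 - 4·15870))/2 = (253 ± √529)/2 = (253 ± 23)/2, giving x^2 = 115 or x^2 = 138. So f(x) = (x^2 - 115)(x^2 - 138) and the roots of f are ±√115, ±√138. Hence the splitting field is K = Q(√115, √138). Since 115 and 138 are distinct squarefree integers > 1, their product 15870 is not a perfect square, so √138 ∉ Q(√115). By the tower law [K:Q] = [Q(√115,√138):Q(√115)] · [Q(√115):Q] = 2 · 2 = 4.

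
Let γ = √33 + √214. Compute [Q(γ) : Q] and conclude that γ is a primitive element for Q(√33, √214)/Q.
[Q(γ) : Q] = 4 (equivalently, Q(γ) = Q(√33, √214))

Obviously Q(γ) ⊆ Q(√33, √214), and [Q(√33, √214):Q] = 4 (since 33, 214 are distinct squarefree integers > 1 with 7062 not a perfect square). To show equality we compute the minimal polynomial of γ. From γ = √33 + √214: γ^2 = 33 + 2√(7062) + 214 = 247 + 2√(7062), so γ^2 - 247 = 2√(7062); squaring, (γ^2 - 247)^2 = 4·7062, i.e. γ^4 - 494γ^2 + 61009 - 28248 = 0, i.e. γ^4 - 494γ^2 + 32761 = 0. So γ is a root of x^4 - 494x^2 + 32761. This polynomial is irreducible over Q: it has no rational root (each ±√33 ± √214 is irrational), and any factorization into two quadratics over Q would force √(7062) ∈ Q (pairing opposite roots) or √33, √214 ∈ Q (other pairings), all impossible. Hence [Q(γ):Q] = 4 = [Q(√33, √214):Q], so Q(γ) = Q(√33, √214).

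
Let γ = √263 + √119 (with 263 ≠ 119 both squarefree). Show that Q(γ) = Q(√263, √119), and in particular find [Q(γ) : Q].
[Q(γ) : Q] = 4 (equivalently, Q(γ) = Q(√263, √119))

Obviously Q(γ) ⊆ Q(√263, √119), and [Q(√263, √119):Q] = 4 (since 263, 119 are distinct squarefree integers > 1 with 31297 not a perfect square). To show equality we compute the minimal polynomial of γ. From γ = √263 + √119: γ^2 = 263 + 2√(31297) + 119 = 382 + 2√(31297), so γ^2 - 382 = 2√(31297); squaring, (γ^2 - 382)^2 = 4·31297, i.e. γ^4 - 764γ^2 + 145924 - 125188 = 0, i.e. γ^4 - 764γ^2 + 20736 = 0. So γ is a root of x^4 - 764x^2 + 20736. This polynomial is irreducible over Q: it has no rational root (each ±√263 ± √119 is irrational), and any factorization into two quadratics over Q would force √(31297) ∈ Q (pairing opposite roots) or √263, √119 ∈ Q (other pairings), all impossible. Hence [Q(γ):Q] = 4 = [Q(√263, √119):Q], so Q(γ) = Q(√263, √119).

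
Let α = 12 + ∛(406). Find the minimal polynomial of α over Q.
m_α(x) = x^3 - 36x^2 + 432x - 2134

Set β = α - 12 = ∛(406), so β^3 = 406. Then (α - 12)^3 - 406 = 0, i.e. α is a root of g(x) = (x - 12)^3 - 406 = x^3 - 36x^2 + 432x - 2134. Since g(x) = h(x - 12) where h(x) = x^3 - 406, and h is irreducible over Q (because 406 is not a perfect cube, so h has no rational root, and a monic cubic with no rational root is irreducible), g is also irreducible (irreducibility is preserved under the substitution x → x - 12). Hence m_α(x) = x^3 - 36x^2 + 432x - 2134.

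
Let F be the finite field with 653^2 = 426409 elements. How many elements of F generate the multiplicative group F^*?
There are φ(426408) = 139968 primitive elements

F_q^* is cyclic of order q - 1 = 426408. A cyclic group of order m has exactly φ(m) generators. Here m = 426408 = 2^3 · 3 · 109 · 163, so the number of primitive elements is φ(426408) = 139968.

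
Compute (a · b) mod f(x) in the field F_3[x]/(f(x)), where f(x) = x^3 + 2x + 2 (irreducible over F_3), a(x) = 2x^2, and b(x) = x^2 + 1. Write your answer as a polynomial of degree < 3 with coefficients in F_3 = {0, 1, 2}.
a · b ≡ x^2 + 2x (mod f(x))

Multiply in F_3[x]: a(x)·b(x) = (2x^2)·(x^2 + 1) = 2x^4 + 2x^2. This has degree ≥ 3, so divide by f(x) over F_3: 2x^4 + 2x^2 = (2x)·(x^3 + 2x + 2) + (x^2 + 2x). Hence a·b ≡ x^2 + 2x (mod f). (F_3[x]/(f) is a field with 3^3 = 27 elements since f is irreducible of degree 3.)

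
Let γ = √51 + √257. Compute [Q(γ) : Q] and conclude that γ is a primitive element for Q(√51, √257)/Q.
[Q(γ) : Q] = 4 (equivalently, Q(γ) = Q(√51, √257))

Obviously Q(γ) ⊆ Q(√51, √257), and [Q(√51, √257):Q] = 4 (since 51, 257 are distinct squarefree integers > 1 with 13107 not a perfect square). To show equality we compute the minimal polynomial of γ. From γ = √51 + √257: γ^2 = 51 + 2√(13107) + 257 = 308 + 2√(13107), so γ^2 - 308 = 2√(13107); squaring, (γ^2 - 308)^2 = 4·13107, i.e. γ^4 - 616γ^2 + 94864 - 52428 = 0, i.e. γ^4 - 616γ^2 + 42436 = 0. So γ is a root of x^4 - 616x^2 + 42436. This polynomial is irreducible over Q: it has no rational root (each ±√51 ± √257 is irrational), and any factorization into two quadratics over Q would force √(13107) ∈ Q (pairing opposite roots) or √51, √257 ∈ Q (other pairings), all impossible. Hence [Q(γ):Q] = 4 = [Q(√51, √257):Q], so Q(γ) = Q(√51, √257).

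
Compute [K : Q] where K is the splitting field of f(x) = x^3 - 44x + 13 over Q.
[K : Q] = 6

By the rational root test, any rational root of the monic integer polynomial f(x) = x^3 - 44x + 13 must be an integer dividing the constant term 13, i.e. one of ±{1, 13}. Evaluating: f(1) = -30, f(-1) = 56, f(13) = 1638, f(-13) = -1612; none is 0, so f has no rational root and is therefore irreducible over Q (a cubic with no linear factor over a field is irreducible). For an irreducible cubic, the Galois group is A_3 or S_3 according as the discriminant disc(f) = -4a^3 - 27b^2 = -4·(-44)^3 - 27·(13)^2 = 336173 is or is not a square in Q. Here disc(f) = 336173 is not a perfect square in Q, so the Galois group of f over Q is not contained in A_3 and must be all of S_3. The splitting field has degree |S_3| = 6 over Q, so [K : Q] = 6.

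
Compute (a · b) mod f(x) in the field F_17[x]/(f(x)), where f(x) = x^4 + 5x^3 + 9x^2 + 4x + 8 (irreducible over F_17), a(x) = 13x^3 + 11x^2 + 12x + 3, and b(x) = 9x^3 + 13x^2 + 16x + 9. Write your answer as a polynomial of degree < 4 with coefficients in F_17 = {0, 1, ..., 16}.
a · b ≡ 14x^3 + 5x^2 + 3x + 4 (mod f(x))

Multiply in F_17[x]: a(x)·b(x) = (13x^3 + 11x^2 + 12x + 3)·(9x^3 + 13x^2 + 16x + 9) = 15x^6 + 13x^5 + 7x^2 + 3x + 10. This has degree ≥ 4, so divide by f(x) over F_17: 15x^6 + 13x^5 + 7x^2 + 3x + 10 = (15x^2 + 6x + 5)·(x^4 + 5x^3 + 9x^2 + 4x + 8) + (14x^3 + 5x^2 + 3x + 4). Hence a·b ≡ 14x^3 + 5x^2 + 3x + 4 (mod f). (F_17[x]/(f) is a field with 17^4 = 83521 elements since f is irreducible of degree 4.)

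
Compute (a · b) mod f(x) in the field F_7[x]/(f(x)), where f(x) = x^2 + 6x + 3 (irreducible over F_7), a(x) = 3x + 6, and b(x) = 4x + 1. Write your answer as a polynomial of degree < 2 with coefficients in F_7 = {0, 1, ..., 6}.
a · b ≡ 4x + 5 (mod f(x))

Multiply in F_7[x]: a(x)·b(x) = (3x + 6)·(4x + 1) = 5x^2 + 6x + 6. This has degree ≥ 2, so divide by f(x) over F_7: 5x^2 + 6x + 6 = (5)·(x^2 + 6x + 3) + (4x + 5). Hence a·b ≡ 4x + 5 (mod f). (F_7[x]/(f) is a field with 7^2 = 49 elements since f is irreducible of degree 2.)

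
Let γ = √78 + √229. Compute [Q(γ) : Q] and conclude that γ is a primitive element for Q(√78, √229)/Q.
[Q(γ) : Q] = 4 (equivalently, Q(γ) = Q(√78, √229))

Obviously Q(γ) ⊆ Q(√78, √229), and [Q(√78, √229):Q] = 4 (since 78, 229 are distinct squarefree integers > 1 with 17862 not a perfect square). To show equality we compute the minimal polynomial of γ. From γ = √78 + √229: γ^2 = 78 + 2√(17862) + 229 = 307 + 2√(17862), so γ^2 - 307 = 2√(17862); squaring, (γ^2 - 307)^2 = 4·17862, i.e. γ^4 - 614γ^2 + 94249 - 71448 = 0, i.e. γ^4 - 614γ^2 + 22801 = 0. So γ is a root of x^4 - 614x^2 + 22801. This polynomial is irreducible over Q: it has no rational root (each ±√78 ± √229 is irrational), and any factorization into two quadratics over Q would force √(17862) ∈ Q (pairing opposite roots) or √78, √229 ∈ Q (other pairings), all impossible. Hence [Q(γ):Q] = 4 = [Q(√78, √229):Q], so Q(γ) = Q(√78, √229).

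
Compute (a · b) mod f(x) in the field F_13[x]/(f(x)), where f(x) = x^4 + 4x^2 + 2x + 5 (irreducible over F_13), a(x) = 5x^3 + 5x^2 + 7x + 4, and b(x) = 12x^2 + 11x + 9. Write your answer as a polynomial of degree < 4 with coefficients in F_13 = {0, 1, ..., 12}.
a · b ≡ 9x^3 + 6x^2 + 6x + 7 (mod f(x))

Multiply in F_13[x]: a(x)·b(x) = (5x^3 + 5x^2 + 7x + 4)·(12x^2 + 11x + 9) = 8x^5 + 11x^4 + 2x^3 + x^2 + 3x + 10. This has degree ≥ 4, so divide by f(x) over F_13: 8x^5 + 11x^4 + 2x^3 + x^2 + 3x + 10 = (8x + 11)·(x^4 + 4x^2 + 2x + 5) + (9x^3 + 6x^2 + 6x + 7). Hence a·b ≡ 9x^3 + 6x^2 + 6x + 7 (mod f). (F_13[x]/(f) is a field with 13^4 = 28561 elements since f is irreducible of degree 4.)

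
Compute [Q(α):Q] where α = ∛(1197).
[Q(α):Q] = 3

The minimal polynomial of α is x^3 - 1197, irreducible over Q since 1197 is not a perfect cube (so x^3 - 1197 has no rational root). Hence [Q(α):Q] = deg(m_α) = 3.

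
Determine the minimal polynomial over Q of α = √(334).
m_α(x) = x^2 - 334

α satisfies α^2 - 334 = 0, so x^2 - 334 annihilates α. Since d = 334 is squarefree and ≠ 1, it is not a perfect square in Q, so x^2 - 334 has no rational root and is therefore irreducible over Q (a degree-2 polynomial over a field is irreducible iff it has no root). Hence m_α(x) = x^2 - 334.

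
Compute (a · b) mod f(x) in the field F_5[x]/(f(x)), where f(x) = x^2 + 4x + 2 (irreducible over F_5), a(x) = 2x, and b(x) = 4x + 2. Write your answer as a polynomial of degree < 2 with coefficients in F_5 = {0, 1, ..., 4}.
a · b ≡ 2x + 4 (mod f(x))

Multiply in F_5[x]: a(x)·b(x) = (2x)·(4x + 2) = 3x^2 + 4x. This has degree ≥ 2, so divide by f(x) over F_5: 3x^2 + 4x = (3)·(x^2 + 4x + 2) + (2x + 4). Hence a·b ≡ 2x + 4 (mod f). (F_5[x]/(f) is a field with 5^2 = 25 elements since f is irreducible of degree 2.)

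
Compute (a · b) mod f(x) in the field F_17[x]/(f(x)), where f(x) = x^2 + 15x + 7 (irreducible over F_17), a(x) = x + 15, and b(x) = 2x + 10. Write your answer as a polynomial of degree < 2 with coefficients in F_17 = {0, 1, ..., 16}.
a · b ≡ 10x (mod f(x))

Multiply in F_17[x]: a(x)·b(x) = (x + 15)·(2x + 10) = 2x^2 + 6x + 14. This has degree ≥ 2, so divide by f(x) over F_17: 2x^2 + 6x + 14 = (2)·(x^2 + 15x + 7) + (10x). Hence a·b ≡ 10x (mod f). (F_17[x]/(f) is a field with 17^2 = 289 elements since f is irreducible of degree 2.)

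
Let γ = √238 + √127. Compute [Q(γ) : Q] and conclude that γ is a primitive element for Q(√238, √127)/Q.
[Q(γ) : Q] = 4 (equivalently, Q(γ) = Q(√238, √127))

Obviously Q(γ) ⊆ Q(√238, √127), and [Q(√238, √127):Q] = 4 (since 238, 127 are distinct squarefree integers > 1 with 30226 not a perfect square). To show equality we compute the minimal polynomial of γ. From γ = √238 + √127: γ^2 = 238 + 2√(30226) + 127 = 365 + 2√(30226), so γ^2 - 365 = 2√(30226); squaring, (γ^2 - 365)^2 = 4·30226, i.e. γ^4 - 730γ^2 + 133225 - 120904 = 0, i.e. γ^4 - 730γ^2 + 12321 = 0. So γ is a root of x^4 - 730x^2 + 12321. This polynomial is irreducible over Q: it has no rational root (each ±√238 ± √127 is irrational), and any factorization into two quadratics over Q would force √(30226) ∈ Q (pairing opposite roots) or √238, √127 ∈ Q (other pairings), all impossible. Hence [Q(γ):Q] = 4 = [Q(√238, √127):Q], so Q(γ) = Q(√238, √127).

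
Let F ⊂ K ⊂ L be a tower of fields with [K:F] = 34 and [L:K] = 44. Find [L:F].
[L:F] = 1496

The tower law says that for any tower of field extensions F ⊂ K ⊂ L with finite degrees, [L:F] = [L:K] · [K:F]. Here this gives [L:F] = 44 · 34 = 1496.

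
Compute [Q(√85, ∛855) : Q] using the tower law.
[Q(√85, ∛855) : Q] = 6

Let L = Q(√85, ∛855). Since Q(√85) ⊂ L and [Q(√85):Q] = 2, the tower law gives 2 | [L:Q]. Likewise Q(∛855) ⊂ L with [Q(∛855):Q] = 3 (because 855 is not a perfect cube), so 3 | [L:Q]. As gcd(2,3) = 1, [L:Q] is divisible by 6. Conversely L is generated over Q by √85 and ∛855, so [L:Q] ≤ 2·3 = 6. Therefore [Q(√85, ∛855) : Q] = 6.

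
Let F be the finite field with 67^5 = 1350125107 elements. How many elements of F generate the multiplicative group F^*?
There are φ(1350125106) = 408576000 primitive elements

F_q^* is cyclic of order q - 1 = 1350125106. A cyclic group of order m has exactly φ(m) generators. Here m = 1350125106 = 2 · 3 · 11 · 761 · 26881, so the number of primitive elements is φ(1350125106) = 408576000.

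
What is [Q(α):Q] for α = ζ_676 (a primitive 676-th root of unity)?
[Q(α):Q] = 312

The minimal polynomial of ζ_676 over Q is the 676-th cyclotomic polynomial Φ_676(x), which is irreducible over Q and has degree φ(676) = 312. Hence [Q(α):Q] = φ(676) = 312.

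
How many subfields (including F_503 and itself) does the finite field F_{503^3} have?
F_{503^3} has 2 subfields

The subfields of F_{p^n} are exactly the fields F_{p^d} for d | n (each is the fixed field of the unique index-d subgroup of Gal(F_{p^n}/F_p) ≅ Z/nZ). The divisors of n = 3 are {1, 3}, giving 2 subfields: F_{503^1}, F_{503^3}.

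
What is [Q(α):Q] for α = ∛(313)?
[Q(α):Q] = 3

The minimal polynomial of α is x^3 - 313, irreducible over Q since 313 is not a perfect cube (so x^3 - 313 has no rational root). Hence [Q(α):Q] = deg(m_α) = 3.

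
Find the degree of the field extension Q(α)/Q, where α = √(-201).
[Q(α):Q] = 2

[Q(α):Q] equals the degree of the minimal polynomial of α. Here α^2 = -201 and x^2 + 201 is irreducible (d = -201 is squarefree, ≠ 1, hence not a square), so deg(m_α) = 2. Thus [Q(α):Q] = 2.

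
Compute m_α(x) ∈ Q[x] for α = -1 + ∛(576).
m_α(x) = x^3 + 3x^2 + 3x - 575

Set β = α + 1 = ∛(576), so β^3 = 576. Then (α + 1)^3 - 576 = 0, i.e. α is a root of g(x) = (x + 1)^3 - 576 = x^3 + 3x^2 + 3x - 575. Since g(x) = h(x + 1) where h(x) = x^3 - 576, and h is irreducible over Q (because 576 is not a perfect cube, so h has no rational root, and a monic cubic with no rational root is irreducible), g is also irreducible (irreducibility is preserved under the substitution x → x + 1). Hence m_α(x) = x^3 + 3x^2 + 3x - 575.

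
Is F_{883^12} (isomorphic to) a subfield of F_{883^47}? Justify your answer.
No: F_{883^12} is not a subfield of F_{883^47}

F_{p^m} embeds in F_{p^n} iff m | n. Here 12 ∤ 47 (since 47 = 3·12 + 11 with remainder 11 ≠ 0), so F_{883^12} is not a subfield of F_{883^47}. Equivalently: if it were, the tower law would give 12 = [F_{883^12}:F_883] dividing [F_{883^47}:F_883] = 47, contradiction.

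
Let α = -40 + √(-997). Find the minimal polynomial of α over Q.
m_α(x) = x^2 + 80x + 2597

From α + 40 = √(-997), squaring gives (α + 40)^2 = -997, i.e. α^2 + 80α + 1600 = -997, so α^2 + 80α + 2597 = 0. The discriminant of x^2 + 80x + 2597 is (80)^2 - 4·(2597) = 6400 - 10388 = -3988, and 4·(-997) is not a perfect square in Q since -997 is squarefree and ≠ 1. Hence x^2 + 80x + 2597 is irreducible over Q and is the minimal polynomial of α.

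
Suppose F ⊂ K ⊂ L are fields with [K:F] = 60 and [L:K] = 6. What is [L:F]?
[L:F] = 360

The tower law says that for any tower of field extensions F ⊂ K ⊂ L with finite degrees, [L:F] = [L:K] · [K:F]. Here this gives [L:F] = 6 · 60 = 360.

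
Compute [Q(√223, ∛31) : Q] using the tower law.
[Q(√223, ∛31) : Q] = 6

Let L = Q(√223, ∛31). Since Q(√223) ⊂ L and [Q(√223):Q] = 2, the tower law gives 2 | [L:Q]. Likewise Q(∛31) ⊂ L with [Q(∛31):Q] = 3 (because 31 is not a perfect cube), so 3 | [L:Q]. As gcd(2,3) = 1, [L:Q] is divisible by 6. Conversely L is generated over Q by √223 and ∛31, so [L:Q] ≤ 2·3 = 6. Therefore [Q(√223, ∛31) : Q] = 6.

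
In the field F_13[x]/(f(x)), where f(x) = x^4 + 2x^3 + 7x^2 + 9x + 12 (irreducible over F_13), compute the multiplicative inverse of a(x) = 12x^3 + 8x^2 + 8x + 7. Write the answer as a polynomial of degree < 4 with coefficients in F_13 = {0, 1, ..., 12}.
a(x)^(-1) ≡ 8x^3 + 2x^2 + 5x (mod f(x))

Since f is irreducible over F_13, F_13[x]/(f) is a field and a(x) ≠ 0 has an inverse. Apply the extended Euclidean algorithm to f(x) and a(x) in F_13[x]: f(x) = (12x + 3)·a(x) + (4x^2 + 5x + 4);  a(x) = (3x + 8)·(4x^2 + 5x + 4) + (8x + 1);  (4x^2 + 5x + 4) = (7x + 3)·(8x + 1) + (1). The last nonzero remainder is the constant 1 = gcd(f, a) in F_13. Back-substituting through the division chain expresses 1 = s(x)·a(x) + t(x)·f(x) with s(x) ≡ 8x^3 + 2x^2 + 5x (mod f), so a(x)^(-1) ≡ s(x) = 8x^3 + 2x^2 + 5x (mod f). Check: (12x^3 + 8x^2 + 8x + 7)·(8x^3 + 2x^2 + 5x) = 5x^6 + 10x^5 + 10x^4 + 8x^3 + 2x^2 + 9x ≡ 1 (mod x^4 + 2x^3 + 7x^2 + 9x + 12).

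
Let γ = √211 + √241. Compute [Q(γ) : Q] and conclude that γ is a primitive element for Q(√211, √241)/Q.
[Q(γ) : Q] = 4 (equivalently, Q(γ) = Q(√211, √241))

Obviously Q(γ) ⊆ Q(√211, √241), and [Q(√211, √241):Q] = 4 (since 211, 241 are distinct squarefree integers > 1 with 50851 not a perfect square). To show equality we compute the minimal polynomial of γ. From γ = √211 + √241: γ^2 = 211 + 2√(50851) + 241 = 452 + 2√(50851), so γ^2 - 452 = 2√(50851); squaring, (γ^2 - 452)^2 = 4·50851, i.e. γ^4 - 904γ^2 + 204304 - 203404 = 0, i.e. γ^4 - 904γ^2 + 900 = 0. So γ is a root of x^4 - 904x^2 + 900. This polynomial is irreducible over Q: it has no rational root (each ±√211 ± √241 is irrational), and any factorization into two quadratics over Q would force √(50851) ∈ Q (pairing opposite roots) or √211, √241 ∈ Q (other pairings), all impossible. Hence [Q(γ):Q] = 4 = [Q(√211, √241):Q], so Q(γ) = Q(√211, √241).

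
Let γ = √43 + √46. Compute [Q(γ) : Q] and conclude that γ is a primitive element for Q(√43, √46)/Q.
[Q(γ) : Q] = 4 (equivalently, Q(γ) = Q(√43, √46))

Obviously Q(γ) ⊆ Q(√43, √46), and [Q(√43, √46):Q] = 4 (since 43, 46 are distinct squarefree integers > 1 with 1978 not a perfect square). To show equality we compute the minimal polynomial of γ. From γ = √43 + √46: γ^2 = 43 + 2√(1978) + 46 = 89 + 2√(1978), so γ^2 - 89 = 2√(1978); squaring, (γ^2 - 89)^2 = 4·1978, i.e. γ^4 - 178γ^2 + 7921 - 7912 = 0, i.e. γ^4 - 178γ^2 + 9 = 0. So γ is a root of x^4 - 178x^2 + 9. This polynomial is irreducible over Q: it has no rational root (each ±√43 ± √46 is irrational), and any factorization into two quadratics over Q would force √(1978) ∈ Q (pairing opposite roots) or √43, √46 ∈ Q (other pairings), all impossible. Hence [Q(γ):Q] = 4 = [Q(√43, √46):Q], so Q(γ) = Q(√43, √46).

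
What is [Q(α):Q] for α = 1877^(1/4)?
[Q(α):Q] = 4

α is a root of x^4 - 1877. By Eisenstein's criterion at the prime p = 1877 (which divides the constant term 1877 but p^2 = 3523129 does not, since 1877 is squarefree), x^4 - 1877 is irreducible over Q. Hence [Q(α):Q] = 4.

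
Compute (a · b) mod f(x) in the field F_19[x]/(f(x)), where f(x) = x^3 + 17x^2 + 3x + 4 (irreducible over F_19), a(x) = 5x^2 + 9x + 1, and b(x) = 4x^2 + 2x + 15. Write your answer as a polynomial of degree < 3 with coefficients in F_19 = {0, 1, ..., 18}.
a · b ≡ 8x + 13 (mod f(x))

Multiply in F_19[x]: a(x)·b(x) = (5x^2 + 9x + 1)·(4x^2 + 2x + 15) = x^4 + 8x^3 + 2x^2 + 4x + 15. This has degree ≥ 3, so divide by f(x) over F_19: x^4 + 8x^3 + 2x^2 + 4x + 15 = (x + 10)·(x^3 + 17x^2 + 3x + 4) + (8x + 13). Hence a·b ≡ 8x + 13 (mod f). (F_19[x]/(f) is a field with 19^3 = 6859 elements since f is irreducible of degree 3.)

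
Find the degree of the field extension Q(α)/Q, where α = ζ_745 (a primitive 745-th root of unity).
[Q(α):Q] = 592

The minimal polynomial of ζ_745 over Q is the 745-th cyclotomic polynomial Φ_745(x), which is irreducible over Q and has degree φ(745) = 592. Hence [Q(α):Q] = φ(745) = 592.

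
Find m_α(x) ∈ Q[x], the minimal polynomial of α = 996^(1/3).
m_α(x) = x^3 - 996

α satisfies α^3 = 996, so x^3 - 996 annihilates α. By the rational root test, a rational root p/q (in lowest terms) of x^3 - 996 would satisfy p^3 = 996 q^3, forcing q = 1 and p^3 = 996; but 996 is not a perfect cube, contradiction. A monic cubic over Q with no rational root is irreducible (any nontrivial factorization would include a linear factor). Hence x^3 - 996 is the minimal polynomial of α, and in particular [Q(α):Q] = 3.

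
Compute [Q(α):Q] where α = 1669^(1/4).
[Q(α):Q] = 4

α is a root of x^4 - 1669. By Eisenstein's criterion at the prime p = 1669 (which divides the constant term 1669 but p^2 = 2785561 does not, since 1669 is squarefree), x^4 - 1669 is irreducible over Q. Hence [Q(α):Q] = 4.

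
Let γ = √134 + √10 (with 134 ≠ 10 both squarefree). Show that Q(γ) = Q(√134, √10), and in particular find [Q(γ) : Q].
[Q(γ) : Q] = 4 (equivalently, Q(γ) = Q(√134, √10))

Obviously Q(γ) ⊆ Q(√134, √10), and [Q(√134, √10):Q] = 4 (since 134, 10 are distinct squarefree integers > 1 with 1340 not a perfect square). To show equality we compute the minimal polynomial of γ. From γ = √134 + √10: γ^2 = 134 + 2√(1340) + 10 = 144 + 2√(1340), so γ^2 - 144 = 2√(1340); squaring, (γ^2 - 144)^2 = 4·1340, i.e. γ^4 - 288γ^2 + 20736 - 5360 = 0, i.e. γ^4 - 288γ^2 + 15376 = 0. So γ is a root of x^4 - 288x^2 + 15376. This polynomial is irreducible over Q: it has no rational root (each ±√134 ± √10 is irrational), and any factorization into two quadratics over Q would force √(1340) ∈ Q (pairing opposite roots) or √134, √10 ∈ Q (other pairings), all impossible. Hence [Q(γ):Q] = 4 = [Q(√134, √10):Q], so Q(γ) = Q(√134, √10).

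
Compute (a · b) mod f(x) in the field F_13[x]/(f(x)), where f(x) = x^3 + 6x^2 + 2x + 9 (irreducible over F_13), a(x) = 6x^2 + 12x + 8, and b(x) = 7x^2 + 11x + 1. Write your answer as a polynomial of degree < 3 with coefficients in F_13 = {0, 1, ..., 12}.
a · b ≡ 7x^2 + 4x + 3 (mod f(x))

Multiply in F_13[x]: a(x)·b(x) = (6x^2 + 12x + 8)·(7x^2 + 11x + 1) = 3x^4 + 7x^3 + 12x^2 + 9x + 8. This has degree ≥ 3, so divide by f(x) over F_13: 3x^4 + 7x^3 + 12x^2 + 9x + 8 = (3x + 2)·(x^3 + 6x^2 + 2x + 9) + (7x^2 + 4x + 3). Hence a·b ≡ 7x^2 + 4x + 3 (mod f). (F_13[x]/(f) is a field with 13^3 = 2197 elements since f is irreducible of degree 3.)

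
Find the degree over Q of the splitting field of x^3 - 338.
[K : Q] = 6

The roots of x^3 - 338 are ∛338, ω∛338, ω^2∛338 where ω = e^(2πi/3) is a primitive cube root of unity, so K = Q(∛338, ω). Now [Q(∛338):Q] = 3 (since 338 is not a perfect cube, x^3 - 338 is irreducible) and [Q(ω):Q] = 2. Both 2 and 3 divide [K:Q], and [K:Q] ≤ 3·2 = 6, so [K:Q] = 6. (Equivalently: Q(∛338) ⊂ R but ω ∉ R, so [K : Q(∛338)] = 2.)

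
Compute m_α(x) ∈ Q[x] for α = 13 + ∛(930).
m_α(x) = x^3 - 39x^2 + 507x - 3127

Set β = α - 13 = ∛(930), so β^3 = 930. Then (α - 13)^3 - 930 = 0, i.e. α is a root of g(x) = (x - 13)^3 - 930 = x^3 - 39x^2 + 507x - 3127. Since g(x) = h(x - 13) where h(x) = x^3 - 930, and h is irreducible over Q (because 930 is not a perfect cube, so h has no rational root, and a monic cubic with no rational root is irreducible), g is also irreducible (irreducibility is preserved under the substitution x → x - 13). Hence m_α(x) = x^3 - 39x^2 + 507x - 3127.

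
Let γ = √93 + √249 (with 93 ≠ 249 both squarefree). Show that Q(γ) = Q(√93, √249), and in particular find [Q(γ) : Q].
[Q(γ) : Q] = 4 (equivalently, Q(γ) = Q(√93, √249))

Obviously Q(γ) ⊆ Q(√93, √249), and [Q(√93, √249):Q] = 4 (since 93, 249 are distinct squarefree integers > 1 with 23157 not a perfect square). To show equality we compute the minimal polynomial of γ. From γ = √93 + √249: γ^2 = 93 + 2√(23157) + 249 = 342 + 2√(23157), so γ^2 - 342 = 2√(23157); squaring, (γ^2 - 342)^2 = 4·23157, i.e. γ^4 - 684γ^2 + 116964 - 92628 = 0, i.e. γ^4 - 684γ^2 + 24336 = 0. So γ is a root of x^4 - 684x^2 + 24336. This polynomial is irreducible over Q: it has no rational root (each ±√93 ± √249 is irrational), and any factorization into two quadratics over Q would force √(23157) ∈ Q (pairing opposite roots) or √93, √249 ∈ Q (other pairings), all impossible. Hence [Q(γ):Q] = 4 = [Q(√93, √249):Q], so Q(γ) = Q(√93, √249).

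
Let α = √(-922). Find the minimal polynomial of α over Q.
m_α(x) = x^2 + 922

α satisfies α^2 + 922 = 0, so x^2 + 922 annihilates α. Since d = -922 is squarefree and ≠ 1, it is not a perfect square in Q, so x^2 + 922 has no rational root and is therefore irreducible over Q (a degree-2 polynomial over a field is irreducible iff it has no root). Hence m_α(x) = x^2 + 922.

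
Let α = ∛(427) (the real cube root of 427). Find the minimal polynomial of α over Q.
m_α(x) = x^3 - 427

α satisfies α^3 = 427, so x^3 - 427 annihilates α. By the rational root test, a rational root p/q (in lowest terms) of x^3 - 427 would satisfy p^3 = 427 q^3, forcing q = 1 and p^3 = 427; but 427 is not a perfect cube, contradiction. A monic cubic over Q with no rational root is irreducible (any nontrivial factorization would include a linear factor). Hence x^3 - 427 is the minimal polynomial of α, and in particular [Q(α):Q] = 3.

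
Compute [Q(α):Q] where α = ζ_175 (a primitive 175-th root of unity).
[Q(α):Q] = 120

The minimal polynomial of ζ_175 over Q is the 175-th cyclotomic polynomial Φ_175(x), which is irreducible over Q and has degree φ(175) = 120. Hence [Q(α):Q] = φ(175) = 120.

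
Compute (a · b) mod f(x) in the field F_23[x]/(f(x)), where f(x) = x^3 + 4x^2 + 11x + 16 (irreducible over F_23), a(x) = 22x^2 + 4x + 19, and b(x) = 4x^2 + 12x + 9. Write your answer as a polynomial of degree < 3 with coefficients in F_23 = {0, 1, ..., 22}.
a · b ≡ 10x^2 + 16x + 12 (mod f(x))

Multiply in F_23[x]: a(x)·b(x) = (22x^2 + 4x + 19)·(4x^2 + 12x + 9) = 19x^4 + 4x^3 + 11x + 10. This has degree ≥ 3, so divide by f(x) over F_23: 19x^4 + 4x^3 + 11x + 10 = (19x + 20)·(x^3 + 4x^2 + 11x + 16) + (10x^2 + 16x + 12). Hence a·b ≡ 10x^2 + 16x + 12 (mod f). (F_23[x]/(f) is a field with 23^3 = 12167 elements since f is irreducible of degree 3.)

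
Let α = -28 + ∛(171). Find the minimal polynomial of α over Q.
m_α(x) = x^3 + 84x^2 + 2352x + 21781

Set β = α + 28 = ∛(171), so β^3 = 171. Then (α + 28)^3 - 171 = 0, i.e. α is a root of g(x) = (x + 28)^3 - 171 = x^3 + 84x^2 + 2352x + 21781. Since g(x) = h(x + 28) where h(x) = x^3 - 171, and h is irreducible over Q (because 171 is not a perfect cube, so h has no rational root, and a monic cubic with no rational root is irreducible), g is also irreducible (irreducibility is preserved under the substitution x → x + 28). Hence m_α(x) = x^3 + 84x^2 + 2352x + 21781.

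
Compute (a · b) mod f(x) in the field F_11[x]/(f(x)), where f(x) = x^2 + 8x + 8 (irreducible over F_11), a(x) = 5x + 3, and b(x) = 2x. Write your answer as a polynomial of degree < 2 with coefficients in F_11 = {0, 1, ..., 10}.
a · b ≡ 3x + 8 (mod f(x))

Multiply in F_11[x]: a(x)·b(x) = (5x + 3)·(2x) = 10x^2 + 6x. This has degree ≥ 2, so divide by f(x) over F_11: 10x^2 + 6x = (10)·(x^2 + 8x + 8) + (3x + 8). Hence a·b ≡ 3x + 8 (mod f). (F_11[x]/(f) is a field with 11^2 = 121 elements since f is irreducible of degree 2.)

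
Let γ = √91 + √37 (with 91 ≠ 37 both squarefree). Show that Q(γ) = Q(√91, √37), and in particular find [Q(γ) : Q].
[Q(γ) : Q] = 4 (equivalently, Q(γ) = Q(√91, √37))

Obviously Q(γ) ⊆ Q(√91, √37), and [Q(√91, √37):Q] = 4 (since 91, 37 are distinct squarefree integers > 1 with 3367 not a perfect square). To show equality we compute the minimal polynomial of γ. From γ = √91 + √37: γ^2 = 91 + 2√(3367) + 37 = 128 + 2√(3367), so γ^2 - 128 = 2√(3367); squaring, (γ^2 - 128)^2 = 4·3367, i.e. γ^4 - 256γ^2 + 16384 - 13468 = 0, i.e. γ^4 - 256γ^2 + 2916 = 0. So γ is a root of x^4 - 256x^2 + 2916. This polynomial is irreducible over Q: it has no rational root (each ±√91 ± √37 is irrational), and any factorization into two quadratics over Q would force √(3367) ∈ Q (pairing opposite roots) or √91, √37 ∈ Q (other pairings), all impossible. Hence [Q(γ):Q] = 4 = [Q(√91, √37):Q], so Q(γ) = Q(√91, √37).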